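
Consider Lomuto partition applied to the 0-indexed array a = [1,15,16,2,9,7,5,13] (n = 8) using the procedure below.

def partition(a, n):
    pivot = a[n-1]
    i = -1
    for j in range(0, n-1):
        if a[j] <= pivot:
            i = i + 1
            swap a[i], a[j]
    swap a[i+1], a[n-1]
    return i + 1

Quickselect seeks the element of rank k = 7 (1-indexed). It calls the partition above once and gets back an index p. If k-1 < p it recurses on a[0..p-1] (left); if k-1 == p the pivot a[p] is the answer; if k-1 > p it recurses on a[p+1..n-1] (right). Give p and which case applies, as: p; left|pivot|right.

5; right

pivot = a[7] = 13; i = -1
j=0: a[0]=1 ≤ 13 → i=0, swap a[0],a[0] (no change) → [1,15,16,2,9,7,5,13]
j=1: a[1]=15 > 13 → no swap
j=2: a[2]=16 > 13 → no swap
j=3: a[3]=2 ≤ 13 → i=1, swap a[1],a[3] → [1,2,16,15,9,7,5,13]
j=4: a[4]=9 ≤ 13 → i=2, swap a[2],a[4] → [1,2,9,15,16,7,5,13]
j=5: a[5]=7 ≤ 13 → i=3, swap a[3],a[5] → [1,2,9,7,16,15,5,13]
j=6: a[6]=5 ≤ 13 → i=4, swap a[4],a[6] → [1,2,9,7,5,15,16,13]
final swap a[5],a[7] → [1,2,9,7,5,13,16,15]; return 5
p = 5; k-1 = 6 > 5 ⇒ right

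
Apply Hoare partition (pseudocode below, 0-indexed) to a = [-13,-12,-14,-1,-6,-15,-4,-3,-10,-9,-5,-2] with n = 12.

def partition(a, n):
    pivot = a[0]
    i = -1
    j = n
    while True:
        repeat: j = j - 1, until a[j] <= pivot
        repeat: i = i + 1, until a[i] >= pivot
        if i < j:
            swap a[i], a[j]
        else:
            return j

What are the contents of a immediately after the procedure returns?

pivot=-13
j stops at 5 (-15), i stops at 0 (-13); swap ⇒ [-15,-12,-14,-1,-6,-13,-4,-3,-10,-9,-5,-2]
j stops at 2 (-14), i stops at 1 (-12); swap ⇒ [-15,-14,-12,-1,-6,-13,-4,-3,-10,-9,-5,-2]
j stops at 1, i stops at 2; i≥j ⇒ return 1. a=[-15,-14,-12,-1,-6,-13,-4,-3,-10,-9,-5,-2]

[-15,-14,-12,-1,-6,-13,-4,-3,-10,-9,-5,-2]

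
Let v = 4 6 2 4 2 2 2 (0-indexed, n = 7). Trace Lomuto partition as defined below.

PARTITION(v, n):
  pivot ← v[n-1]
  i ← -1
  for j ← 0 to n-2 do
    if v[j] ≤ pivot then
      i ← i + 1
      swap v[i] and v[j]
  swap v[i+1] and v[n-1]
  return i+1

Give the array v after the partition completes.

2 2 2 2 6 4 4

pivot=2, i=-1
j=0: 4>2, skip
j=1: 6>2, skip
j=2: 2≤2, i=0, swap(0,2) ⇒ 2 6 4 4 2 2 2
j=3: 4>2, skip
j=4: 2≤2, i=1, swap(1,4) ⇒ 2 2 4 4 6 2 2
j=5: 2≤2, i=2, swap(2,5) ⇒ 2 2 2 4 6 4 2
swap(3,6) ⇒ 2 2 2 2 6 4 4; return 3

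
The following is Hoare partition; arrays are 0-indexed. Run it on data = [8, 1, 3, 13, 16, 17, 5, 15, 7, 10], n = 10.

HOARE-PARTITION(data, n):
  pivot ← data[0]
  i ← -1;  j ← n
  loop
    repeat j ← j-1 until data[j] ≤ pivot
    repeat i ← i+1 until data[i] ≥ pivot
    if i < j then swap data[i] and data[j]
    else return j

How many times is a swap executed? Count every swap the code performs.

2

pivot=8
j stops at 8 (7), i stops at 0 (8); swap ⇒ [7, 1, 3, 13, 16, 17, 5, 15, 8, 10]
j stops at 6 (5), i stops at 3 (13); swap ⇒ [7, 1, 3, 5, 16, 17, 13, 15, 8, 10]
j stops at 3, i stops at 4; i≥j ⇒ return 3. data=[7, 1, 3, 5, 16, 17, 13, 15, 8, 10]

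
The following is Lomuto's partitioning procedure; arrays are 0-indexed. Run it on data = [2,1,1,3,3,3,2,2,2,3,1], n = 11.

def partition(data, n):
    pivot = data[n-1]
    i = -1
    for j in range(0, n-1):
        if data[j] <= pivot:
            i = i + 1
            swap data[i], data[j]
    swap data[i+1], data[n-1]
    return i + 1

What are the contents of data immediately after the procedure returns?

pivot = data[10] = 1; i = -1
j=0: data[0]=2 > 1 → no swap
j=1: data[1]=1 ≤ 1 → i=0, swap data[0],data[1] → [1,2,1,3,3,3,2,2,2,3,1]
j=2: data[2]=1 ≤ 1 → i=1, swap data[1],data[2] → [1,1,2,3,3,3,2,2,2,3,1]
j=3: data[3]=3 > 1 → no swap
j=4: data[4]=3 > 1 → no swap
j=5: data[5]=3 > 1 → no swap
j=6: data[6]=2 > 1 → no swap
j=7: data[7]=2 > 1 → no swap
j=8: data[8]=2 > 1 → no swap
j=9: data[9]=3 > 1 → no swap
final swap data[2],data[10] → [1,1,1,3,3,3,2,2,2,3,2]; return 2

[1,1,1,3,3,3,2,2,2,3,2]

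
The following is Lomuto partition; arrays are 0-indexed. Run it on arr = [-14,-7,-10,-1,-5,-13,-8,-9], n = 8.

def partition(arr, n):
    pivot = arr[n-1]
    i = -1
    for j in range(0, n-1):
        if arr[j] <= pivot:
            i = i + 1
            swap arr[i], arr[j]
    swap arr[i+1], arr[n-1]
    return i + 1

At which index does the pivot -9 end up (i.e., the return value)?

pivot=-9, i=-1
j=0: -14≤-9, i=0, swap(0,0) ⇒ [-14,-7,-10,-1,-5,-13,-8,-9]
j=1: -7>-9, skip
j=2: -10≤-9, i=1, swap(1,2) ⇒ [-14,-10,-7,-1,-5,-13,-8,-9]
j=3: -1>-9, skip
j=4: -5>-9, skip
j=5: -13≤-9, i=2, swap(2,5) ⇒ [-14,-10,-13,-1,-5,-7,-8,-9]
j=6: -8>-9, skip
swap(3,7) ⇒ [-14,-10,-13,-9,-5,-7,-8,-1]; return 3

3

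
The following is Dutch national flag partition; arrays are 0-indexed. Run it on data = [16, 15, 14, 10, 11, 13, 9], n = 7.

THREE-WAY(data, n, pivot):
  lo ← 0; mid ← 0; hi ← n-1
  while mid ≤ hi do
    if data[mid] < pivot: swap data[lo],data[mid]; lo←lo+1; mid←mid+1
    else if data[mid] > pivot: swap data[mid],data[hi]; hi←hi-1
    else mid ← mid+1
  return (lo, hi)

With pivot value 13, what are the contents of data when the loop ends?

pivot = 13; lo=0, mid=0, hi=6
data[mid]=16>13: swap data[0],data[6]; hi=5 → [9, 15, 14, 10, 11, 13, 16]
data[mid]=9<13: swap data[0],data[0]; lo=1,mid=1 → [9, 15, 14, 10, 11, 13, 16]
data[mid]=15>13: swap data[1],data[5]; hi=4 → [9, 13, 14, 10, 11, 15, 16]
data[mid]=13=13: mid=2
data[mid]=14>13: swap data[2],data[4]; hi=3 → [9, 13, 11, 10, 14, 15, 16]
data[mid]=11<13: swap data[1],data[2]; lo=2,mid=3 → [9, 11, 13, 10, 14, 15, 16]
data[mid]=10<13: swap data[2],data[3]; lo=3,mid=4 → [9, 11, 10, 13, 14, 15, 16]
end: lo=3, hi=3; data = [9, 11, 10, 13, 14, 15, 16]

[9, 11, 10, 13, 14, 15, 16]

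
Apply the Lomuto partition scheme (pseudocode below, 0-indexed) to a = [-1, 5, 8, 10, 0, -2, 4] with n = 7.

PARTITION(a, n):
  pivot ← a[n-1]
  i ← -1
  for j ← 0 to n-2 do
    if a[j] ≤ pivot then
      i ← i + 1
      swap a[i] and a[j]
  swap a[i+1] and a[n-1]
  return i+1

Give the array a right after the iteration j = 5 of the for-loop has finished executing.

pivot=4, i=-1
j=0: -1≤4, i=0, swap(0,0) ⇒ [-1, 5, 8, 10, 0, -2, 4]
j=1: 5>4, skip
j=2: 8>4, skip
j=3: 10>4, skip
j=4: 0≤4, i=1, swap(1,4) ⇒ [-1, 0, 8, 10, 5, -2, 4]
j=5: -2≤4, i=2, swap(2,5) ⇒ [-1, 0, -2, 10, 5, 8, 4]
(after j=5) a = [-1, 0, -2, 10, 5, 8, 4]

[-1, 0, -2, 10, 5, 8, 4]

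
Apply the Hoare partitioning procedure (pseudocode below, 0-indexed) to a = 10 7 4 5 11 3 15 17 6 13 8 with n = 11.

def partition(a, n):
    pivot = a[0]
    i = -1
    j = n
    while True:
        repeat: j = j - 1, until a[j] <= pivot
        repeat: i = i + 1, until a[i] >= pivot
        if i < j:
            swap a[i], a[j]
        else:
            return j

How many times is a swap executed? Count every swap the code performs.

pivot=10
j stops at 10 (8), i stops at 0 (10); swap ⇒ 8 7 4 5 11 3 15 17 6 13 10
j stops at 8 (6), i stops at 4 (11); swap ⇒ 8 7 4 5 6 3 15 17 11 13 10
j stops at 5, i stops at 6; i≥j ⇒ return 5. a=8 7 4 5 6 3 15 17 11 13 10

2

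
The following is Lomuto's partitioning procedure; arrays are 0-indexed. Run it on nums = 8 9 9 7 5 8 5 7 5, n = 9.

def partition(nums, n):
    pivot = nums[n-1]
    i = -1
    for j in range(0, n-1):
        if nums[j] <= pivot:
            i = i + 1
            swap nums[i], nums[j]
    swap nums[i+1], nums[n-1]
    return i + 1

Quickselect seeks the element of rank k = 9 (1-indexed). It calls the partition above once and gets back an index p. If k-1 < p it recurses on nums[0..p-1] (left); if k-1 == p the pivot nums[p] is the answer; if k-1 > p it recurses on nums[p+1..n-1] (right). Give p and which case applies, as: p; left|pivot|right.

pivot = nums[8] = 5; i = -1
j=0: nums[0]=8 > 5 → no swap
j=1: nums[1]=9 > 5 → no swap
j=2: nums[2]=9 > 5 → no swap
j=3: nums[3]=7 > 5 → no swap
j=4: nums[4]=5 ≤ 5 → i=0, swap nums[0],nums[4] → 5 9 9 7 8 8 5 7 5
j=5: nums[5]=8 > 5 → no swap
j=6: nums[6]=5 ≤ 5 → i=1, swap nums[1],nums[6] → 5 5 9 7 8 8 9 7 5
j=7: nums[7]=7 > 5 → no swap
final swap nums[2],nums[8] → 5 5 5 7 8 8 9 7 9; return 2
p = 2; k-1 = 8 > 2 ⇒ right

2; right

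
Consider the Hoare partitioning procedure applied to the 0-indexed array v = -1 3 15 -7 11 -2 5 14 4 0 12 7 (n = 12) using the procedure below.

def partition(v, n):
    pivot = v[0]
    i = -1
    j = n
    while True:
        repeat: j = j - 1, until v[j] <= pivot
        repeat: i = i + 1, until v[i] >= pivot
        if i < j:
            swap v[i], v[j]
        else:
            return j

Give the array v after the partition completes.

-2 -7 15 3 11 -1 5 14 4 0 12 7

pivot=-1
j stops at 5 (-2), i stops at 0 (-1); swap ⇒ -2 3 15 -7 11 -1 5 14 4 0 12 7
j stops at 3 (-7), i stops at 1 (3); swap ⇒ -2 -7 15 3 11 -1 5 14 4 0 12 7
j stops at 1, i stops at 2; i≥j ⇒ return 1. v=-2 -7 15 3 11 -1 5 14 4 0 12 7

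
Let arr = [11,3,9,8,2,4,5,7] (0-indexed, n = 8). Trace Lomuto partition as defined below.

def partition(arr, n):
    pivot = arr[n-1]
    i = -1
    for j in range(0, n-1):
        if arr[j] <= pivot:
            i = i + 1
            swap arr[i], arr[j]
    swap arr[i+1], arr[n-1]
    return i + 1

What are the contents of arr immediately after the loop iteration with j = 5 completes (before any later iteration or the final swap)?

[3,2,4,8,11,9,5,7]

pivot = arr[7] = 7; i = -1
j=0: arr[0]=11 > 7 → no swap
j=1: arr[1]=3 ≤ 7 → i=0, swap arr[0],arr[1] → [3,11,9,8,2,4,5,7]
j=2: arr[2]=9 > 7 → no swap
j=3: arr[3]=8 > 7 → no swap
j=4: arr[4]=2 ≤ 7 → i=1, swap arr[1],arr[4] → [3,2,9,8,11,4,5,7]
j=5: arr[5]=4 ≤ 7 → i=2, swap arr[2],arr[5] → [3,2,4,8,11,9,5,7]
(after j=5) arr = [3,2,4,8,11,9,5,7]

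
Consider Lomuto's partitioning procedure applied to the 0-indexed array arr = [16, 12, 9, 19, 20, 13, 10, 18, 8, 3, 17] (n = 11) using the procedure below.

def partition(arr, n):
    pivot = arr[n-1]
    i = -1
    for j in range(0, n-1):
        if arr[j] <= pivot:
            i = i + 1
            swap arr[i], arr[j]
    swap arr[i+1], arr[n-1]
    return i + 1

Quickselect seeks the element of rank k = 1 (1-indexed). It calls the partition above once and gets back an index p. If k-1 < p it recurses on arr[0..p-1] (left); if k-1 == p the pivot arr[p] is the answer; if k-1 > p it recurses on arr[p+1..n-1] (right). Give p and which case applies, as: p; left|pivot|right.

pivot = arr[10] = 17; i = -1
j=0: arr[0]=16 ≤ 17 → i=0, swap arr[0],arr[0] (no change) → [16, 12, 9, 19, 20, 13, 10, 18, 8, 3, 17]
j=1: arr[1]=12 ≤ 17 → i=1, swap arr[1],arr[1] (no change) → [16, 12, 9, 19, 20, 13, 10, 18, 8, 3, 17]
j=2: arr[2]=9 ≤ 17 → i=2, swap arr[2],arr[2] (no change) → [16, 12, 9, 19, 20, 13, 10, 18, 8, 3, 17]
j=3: arr[3]=19 > 17 → no swap
j=4: arr[4]=20 > 17 → no swap
j=5: arr[5]=13 ≤ 17 → i=3, swap arr[3],arr[5] → [16, 12, 9, 13, 20, 19, 10, 18, 8, 3, 17]
j=6: arr[6]=10 ≤ 17 → i=4, swap arr[4],arr[6] → [16, 12, 9, 13, 10, 19, 20, 18, 8, 3, 17]
j=7: arr[7]=18 > 17 → no swap
j=8: arr[8]=8 ≤ 17 → i=5, swap arr[5],arr[8] → [16, 12, 9, 13, 10, 8, 20, 18, 19, 3, 17]
j=9: arr[9]=3 ≤ 17 → i=6, swap arr[6],arr[9] → [16, 12, 9, 13, 10, 8, 3, 18, 19, 20, 17]
final swap arr[7],arr[10] → [16, 12, 9, 13, 10, 8, 3, 17, 19, 20, 18]; return 7
p = 7; k-1 = 0 < 7 ⇒ left

7; left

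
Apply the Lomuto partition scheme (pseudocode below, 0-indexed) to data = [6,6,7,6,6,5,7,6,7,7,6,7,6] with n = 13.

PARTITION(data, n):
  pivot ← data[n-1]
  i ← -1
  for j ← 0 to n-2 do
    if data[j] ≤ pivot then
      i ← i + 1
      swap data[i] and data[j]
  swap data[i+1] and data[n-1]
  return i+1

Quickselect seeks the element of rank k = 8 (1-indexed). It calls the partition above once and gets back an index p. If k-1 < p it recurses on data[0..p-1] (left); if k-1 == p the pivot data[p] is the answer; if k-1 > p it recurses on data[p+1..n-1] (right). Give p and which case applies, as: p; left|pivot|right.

7; pivot

pivot=6, i=-1
j=0: 6≤6, i=0, swap(0,0) ⇒ [6,6,7,6,6,5,7,6,7,7,6,7,6]
j=1: 6≤6, i=1, swap(1,1) ⇒ [6,6,7,6,6,5,7,6,7,7,6,7,6]
j=2: 7>6, skip
j=3: 6≤6, i=2, swap(2,3) ⇒ [6,6,6,7,6,5,7,6,7,7,6,7,6]
j=4: 6≤6, i=3, swap(3,4) ⇒ [6,6,6,6,7,5,7,6,7,7,6,7,6]
j=5: 5≤6, i=4, swap(4,5) ⇒ [6,6,6,6,5,7,7,6,7,7,6,7,6]
j=6: 7>6, skip
j=7: 6≤6, i=5, swap(5,7) ⇒ [6,6,6,6,5,6,7,7,7,7,6,7,6]
j=8: 7>6, skip
j=9: 7>6, skip
j=10: 6≤6, i=6, swap(6,10) ⇒ [6,6,6,6,5,6,6,7,7,7,7,7,6]
j=11: 7>6, skip
swap(7,12) ⇒ [6,6,6,6,5,6,6,6,7,7,7,7,7]; return 7
p = 7; k-1 = 7 == 7 ⇒ pivot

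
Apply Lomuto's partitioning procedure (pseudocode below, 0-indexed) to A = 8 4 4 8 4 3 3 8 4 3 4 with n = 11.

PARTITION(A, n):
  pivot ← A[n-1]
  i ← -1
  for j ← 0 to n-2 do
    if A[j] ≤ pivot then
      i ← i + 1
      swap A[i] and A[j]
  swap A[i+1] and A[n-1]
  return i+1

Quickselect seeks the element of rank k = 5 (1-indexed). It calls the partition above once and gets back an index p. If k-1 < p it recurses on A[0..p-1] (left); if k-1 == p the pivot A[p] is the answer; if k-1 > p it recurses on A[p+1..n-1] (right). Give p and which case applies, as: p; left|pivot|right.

7; left

pivot=4, i=-1
j=0: 8>4, skip
j=1: 4≤4, i=0, swap(0,1) ⇒ 4 8 4 8 4 3 3 8 4 3 4
j=2: 4≤4, i=1, swap(1,2) ⇒ 4 4 8 8 4 3 3 8 4 3 4
j=3: 8>4, skip
j=4: 4≤4, i=2, swap(2,4) ⇒ 4 4 4 8 8 3 3 8 4 3 4
j=5: 3≤4, i=3, swap(3,5) ⇒ 4 4 4 3 8 8 3 8 4 3 4
j=6: 3≤4, i=4, swap(4,6) ⇒ 4 4 4 3 3 8 8 8 4 3 4
j=7: 8>4, skip
j=8: 4≤4, i=5, swap(5,8) ⇒ 4 4 4 3 3 4 8 8 8 3 4
j=9: 3≤4, i=6, swap(6,9) ⇒ 4 4 4 3 3 4 3 8 8 8 4
swap(7,10) ⇒ 4 4 4 3 3 4 3 4 8 8 8; return 7
p = 7; k-1 = 4 < 7 ⇒ left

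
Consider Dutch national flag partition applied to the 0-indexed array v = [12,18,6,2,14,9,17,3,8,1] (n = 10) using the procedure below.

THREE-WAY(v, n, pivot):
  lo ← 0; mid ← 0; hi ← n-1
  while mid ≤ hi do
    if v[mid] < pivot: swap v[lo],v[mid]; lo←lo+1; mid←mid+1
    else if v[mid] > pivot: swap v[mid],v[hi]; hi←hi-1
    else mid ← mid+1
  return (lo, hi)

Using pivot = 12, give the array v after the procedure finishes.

pivot = 12; lo=0, mid=0, hi=9
v[mid]=12=12: mid=1
v[mid]=18>12: swap v[1],v[9]; hi=8 → [12,1,6,2,14,9,17,3,8,18]
v[mid]=1<12: swap v[0],v[1]; lo=1,mid=2 → [1,12,6,2,14,9,17,3,8,18]
v[mid]=6<12: swap v[1],v[2]; lo=2,mid=3 → [1,6,12,2,14,9,17,3,8,18]
v[mid]=2<12: swap v[2],v[3]; lo=3,mid=4 → [1,6,2,12,14,9,17,3,8,18]
v[mid]=14>12: swap v[4],v[8]; hi=7 → [1,6,2,12,8,9,17,3,14,18]
v[mid]=8<12: swap v[3],v[4]; lo=4,mid=5 → [1,6,2,8,12,9,17,3,14,18]
v[mid]=9<12: swap v[4],v[5]; lo=5,mid=6 → [1,6,2,8,9,12,17,3,14,18]
v[mid]=17>12: swap v[6],v[7]; hi=6 → [1,6,2,8,9,12,3,17,14,18]
v[mid]=3<12: swap v[5],v[6]; lo=6,mid=7 → [1,6,2,8,9,3,12,17,14,18]
end: lo=6, hi=6; v = [1,6,2,8,9,3,12,17,14,18]

[1,6,2,8,9,3,12,17,14,18]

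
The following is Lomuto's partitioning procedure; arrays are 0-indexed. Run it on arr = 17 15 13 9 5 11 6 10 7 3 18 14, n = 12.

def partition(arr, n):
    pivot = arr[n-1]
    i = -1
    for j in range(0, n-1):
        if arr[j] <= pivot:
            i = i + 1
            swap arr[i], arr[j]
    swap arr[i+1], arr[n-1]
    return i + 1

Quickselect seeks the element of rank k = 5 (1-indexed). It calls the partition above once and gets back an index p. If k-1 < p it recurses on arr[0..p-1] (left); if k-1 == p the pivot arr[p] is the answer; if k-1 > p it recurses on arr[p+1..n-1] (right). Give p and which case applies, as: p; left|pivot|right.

8; left

pivot=14, i=-1
j=0: 17>14, skip
j=1: 15>14, skip
j=2: 13≤14, i=0, swap(0,2) ⇒ 13 15 17 9 5 11 6 10 7 3 18 14
j=3: 9≤14, i=1, swap(1,3) ⇒ 13 9 17 15 5 11 6 10 7 3 18 14
j=4: 5≤14, i=2, swap(2,4) ⇒ 13 9 5 15 17 11 6 10 7 3 18 14
j=5: 11≤14, i=3, swap(3,5) ⇒ 13 9 5 11 17 15 6 10 7 3 18 14
j=6: 6≤14, i=4, swap(4,6) ⇒ 13 9 5 11 6 15 17 10 7 3 18 14
j=7: 10≤14, i=5, swap(5,7) ⇒ 13 9 5 11 6 10 17 15 7 3 18 14
j=8: 7≤14, i=6, swap(6,8) ⇒ 13 9 5 11 6 10 7 15 17 3 18 14
j=9: 3≤14, i=7, swap(7,9) ⇒ 13 9 5 11 6 10 7 3 17 15 18 14
j=10: 18>14, skip
swap(8,11) ⇒ 13 9 5 11 6 10 7 3 14 15 18 17; return 8
p = 8; k-1 = 4 < 8 ⇒ left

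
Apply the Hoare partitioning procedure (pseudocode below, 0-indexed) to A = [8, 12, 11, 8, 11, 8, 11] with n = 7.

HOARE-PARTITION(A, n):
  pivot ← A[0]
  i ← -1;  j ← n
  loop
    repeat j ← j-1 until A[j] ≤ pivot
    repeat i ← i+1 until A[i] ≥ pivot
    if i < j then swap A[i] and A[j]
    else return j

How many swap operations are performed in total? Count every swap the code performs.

pivot = A[0] = 8; i = -1, j = 7
j→5 (A[5]=8≤8), i→0 (A[0]=8≥8); i<j, swap → [8, 12, 11, 8, 11, 8, 11]
j→3 (A[3]=8≤8), i→1 (A[1]=12≥8); i<j, swap → [8, 8, 11, 12, 11, 8, 11]
j→1, i→2; i≥j, return j=1. A = [8, 8, 11, 12, 11, 8, 11]

2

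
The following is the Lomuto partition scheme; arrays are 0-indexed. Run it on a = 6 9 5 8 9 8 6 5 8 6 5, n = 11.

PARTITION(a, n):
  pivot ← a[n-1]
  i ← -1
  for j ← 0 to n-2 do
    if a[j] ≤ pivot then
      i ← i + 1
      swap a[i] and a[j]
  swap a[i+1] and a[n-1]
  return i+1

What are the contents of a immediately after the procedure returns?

5 5 5 8 9 8 6 9 8 6 6

pivot = a[10] = 5; i = -1
j=0: a[0]=6 > 5 → no swap
j=1: a[1]=9 > 5 → no swap
j=2: a[2]=5 ≤ 5 → i=0, swap a[0],a[2] → 5 9 6 8 9 8 6 5 8 6 5
j=3: a[3]=8 > 5 → no swap
j=4: a[4]=9 > 5 → no swap
j=5: a[5]=8 > 5 → no swap
j=6: a[6]=6 > 5 → no swap
j=7: a[7]=5 ≤ 5 → i=1, swap a[1],a[7] → 5 5 6 8 9 8 6 9 8 6 5
j=8: a[8]=8 > 5 → no swap
j=9: a[9]=6 > 5 → no swap
final swap a[2],a[10] → 5 5 5 8 9 8 6 9 8 6 6; return 2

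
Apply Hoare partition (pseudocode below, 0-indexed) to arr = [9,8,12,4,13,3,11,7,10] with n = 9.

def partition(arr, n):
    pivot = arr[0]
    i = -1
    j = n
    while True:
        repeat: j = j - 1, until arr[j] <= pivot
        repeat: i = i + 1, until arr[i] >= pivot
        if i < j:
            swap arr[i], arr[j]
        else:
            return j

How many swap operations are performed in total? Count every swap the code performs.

pivot = arr[0] = 9; i = -1, j = 9
j→7 (arr[7]=7≤9), i→0 (arr[0]=9≥9); i<j, swap → [7,8,12,4,13,3,11,9,10]
j→5 (arr[5]=3≤9), i→2 (arr[2]=12≥9); i<j, swap → [7,8,3,4,13,12,11,9,10]
j→3, i→4; i≥j, return j=3. arr = [7,8,3,4,13,12,11,9,10]

2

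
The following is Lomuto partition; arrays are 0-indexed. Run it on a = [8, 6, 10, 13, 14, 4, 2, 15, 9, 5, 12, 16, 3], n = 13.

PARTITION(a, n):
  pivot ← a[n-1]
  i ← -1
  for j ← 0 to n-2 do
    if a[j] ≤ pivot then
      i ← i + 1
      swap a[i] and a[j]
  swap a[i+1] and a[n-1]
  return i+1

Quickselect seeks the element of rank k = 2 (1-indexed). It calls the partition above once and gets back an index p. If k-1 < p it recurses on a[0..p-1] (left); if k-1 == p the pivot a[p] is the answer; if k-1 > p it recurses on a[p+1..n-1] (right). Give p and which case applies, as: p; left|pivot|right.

pivot = a[12] = 3; i = -1
j=0: a[0]=8 > 3 → no swap
j=1: a[1]=6 > 3 → no swap
j=2: a[2]=10 > 3 → no swap
j=3: a[3]=13 > 3 → no swap
j=4: a[4]=14 > 3 → no swap
j=5: a[5]=4 > 3 → no swap
j=6: a[6]=2 ≤ 3 → i=0, swap a[0],a[6] → [2, 6, 10, 13, 14, 4, 8, 15, 9, 5, 12, 16, 3]
j=7: a[7]=15 > 3 → no swap
j=8: a[8]=9 > 3 → no swap
j=9: a[9]=5 > 3 → no swap
j=10: a[10]=12 > 3 → no swap
j=11: a[11]=16 > 3 → no swap
final swap a[1],a[12] → [2, 3, 10, 13, 14, 4, 8, 15, 9, 5, 12, 16, 6]; return 1
p = 1; k-1 = 1 == 1 ⇒ pivot

1; pivot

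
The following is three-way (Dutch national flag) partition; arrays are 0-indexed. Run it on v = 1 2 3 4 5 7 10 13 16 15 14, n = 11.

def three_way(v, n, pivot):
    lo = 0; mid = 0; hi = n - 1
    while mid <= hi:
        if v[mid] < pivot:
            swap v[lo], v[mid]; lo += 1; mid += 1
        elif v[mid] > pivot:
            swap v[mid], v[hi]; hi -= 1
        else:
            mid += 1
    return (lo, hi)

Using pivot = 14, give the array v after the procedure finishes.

1 2 3 4 5 7 10 13 14 15 16

pivot = 14; lo=0, mid=0, hi=10
v[mid]=1<14: swap v[0],v[0]; lo=1,mid=1 → 1 2 3 4 5 7 10 13 16 15 14
v[mid]=2<14: swap v[1],v[1]; lo=2,mid=2 → 1 2 3 4 5 7 10 13 16 15 14
v[mid]=3<14: swap v[2],v[2]; lo=3,mid=3 → 1 2 3 4 5 7 10 13 16 15 14
v[mid]=4<14: swap v[3],v[3]; lo=4,mid=4 → 1 2 3 4 5 7 10 13 16 15 14
v[mid]=5<14: swap v[4],v[4]; lo=5,mid=5 → 1 2 3 4 5 7 10 13 16 15 14
v[mid]=7<14: swap v[5],v[5]; lo=6,mid=6 → 1 2 3 4 5 7 10 13 16 15 14
v[mid]=10<14: swap v[6],v[6]; lo=7,mid=7 → 1 2 3 4 5 7 10 13 16 15 14
v[mid]=13<14: swap v[7],v[7]; lo=8,mid=8 → 1 2 3 4 5 7 10 13 16 15 14
v[mid]=16>14: swap v[8],v[10]; hi=9 → 1 2 3 4 5 7 10 13 14 15 16
v[mid]=14=14: mid=9
v[mid]=15>14: swap v[9],v[9]; hi=8 → 1 2 3 4 5 7 10 13 14 15 16
end: lo=8, hi=8; v = 1 2 3 4 5 7 10 13 14 15 16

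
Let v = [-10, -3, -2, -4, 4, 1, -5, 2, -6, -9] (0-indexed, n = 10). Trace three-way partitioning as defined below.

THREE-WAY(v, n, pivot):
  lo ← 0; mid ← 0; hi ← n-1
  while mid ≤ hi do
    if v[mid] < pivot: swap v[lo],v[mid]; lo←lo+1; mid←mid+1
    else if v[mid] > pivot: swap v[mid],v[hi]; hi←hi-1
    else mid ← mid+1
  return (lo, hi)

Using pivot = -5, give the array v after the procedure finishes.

lo=0 mid=0 hi=9
-10<-5: swap(0,0), lo=1 mid=1 ⇒ [-10, -3, -2, -4, 4, 1, -5, 2, -6, -9]
-3>-5: swap(1,9), hi=8 ⇒ [-10, -9, -2, -4, 4, 1, -5, 2, -6, -3]
-9<-5: swap(1,1), lo=2 mid=2 ⇒ [-10, -9, -2, -4, 4, 1, -5, 2, -6, -3]
-2>-5: swap(2,8), hi=7 ⇒ [-10, -9, -6, -4, 4, 1, -5, 2, -2, -3]
-6<-5: swap(2,2), lo=3 mid=3 ⇒ [-10, -9, -6, -4, 4, 1, -5, 2, -2, -3]
-4>-5: swap(3,7), hi=6 ⇒ [-10, -9, -6, 2, 4, 1, -5, -4, -2, -3]
2>-5: swap(3,6), hi=5 ⇒ [-10, -9, -6, -5, 4, 1, 2, -4, -2, -3]
-5=-5: mid=4
4>-5: swap(4,5), hi=4 ⇒ [-10, -9, -6, -5, 1, 4, 2, -4, -2, -3]
1>-5: swap(4,4), hi=3 ⇒ [-10, -9, -6, -5, 1, 4, 2, -4, -2, -3]
done. lo=3 hi=3; v=[-10, -9, -6, -5, 1, 4, 2, -4, -2, -3]

[-10, -9, -6, -5, 1, 4, 2, -4, -2, -3]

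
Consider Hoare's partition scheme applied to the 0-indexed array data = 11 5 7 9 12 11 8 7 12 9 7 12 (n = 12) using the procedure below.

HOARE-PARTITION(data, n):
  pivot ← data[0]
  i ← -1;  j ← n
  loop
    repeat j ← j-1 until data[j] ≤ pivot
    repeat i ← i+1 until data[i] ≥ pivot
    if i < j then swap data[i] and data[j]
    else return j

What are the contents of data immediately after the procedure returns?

pivot=11
j stops at 10 (7), i stops at 0 (11); swap ⇒ 7 5 7 9 12 11 8 7 12 9 11 12
j stops at 9 (9), i stops at 4 (12); swap ⇒ 7 5 7 9 9 11 8 7 12 12 11 12
j stops at 7 (7), i stops at 5 (11); swap ⇒ 7 5 7 9 9 7 8 11 12 12 11 12
j stops at 6, i stops at 7; i≥j ⇒ return 6. data=7 5 7 9 9 7 8 11 12 12 11 12

7 5 7 9 9 7 8 11 12 12 11 12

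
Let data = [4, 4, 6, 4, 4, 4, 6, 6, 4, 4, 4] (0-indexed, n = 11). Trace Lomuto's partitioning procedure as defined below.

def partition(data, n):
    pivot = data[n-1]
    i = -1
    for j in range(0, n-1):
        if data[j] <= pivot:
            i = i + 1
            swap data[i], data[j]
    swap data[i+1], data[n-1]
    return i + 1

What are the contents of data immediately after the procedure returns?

[4, 4, 4, 4, 4, 4, 4, 4, 6, 6, 6]

pivot=4, i=-1
j=0: 4≤4, i=0, swap(0,0) ⇒ [4, 4, 6, 4, 4, 4, 6, 6, 4, 4, 4]
j=1: 4≤4, i=1, swap(1,1) ⇒ [4, 4, 6, 4, 4, 4, 6, 6, 4, 4, 4]
j=2: 6>4, skip
j=3: 4≤4, i=2, swap(2,3) ⇒ [4, 4, 4, 6, 4, 4, 6, 6, 4, 4, 4]
j=4: 4≤4, i=3, swap(3,4) ⇒ [4, 4, 4, 4, 6, 4, 6, 6, 4, 4, 4]
j=5: 4≤4, i=4, swap(4,5) ⇒ [4, 4, 4, 4, 4, 6, 6, 6, 4, 4, 4]
j=6: 6>4, skip
j=7: 6>4, skip
j=8: 4≤4, i=5, swap(5,8) ⇒ [4, 4, 4, 4, 4, 4, 6, 6, 6, 4, 4]
j=9: 4≤4, i=6, swap(6,9) ⇒ [4, 4, 4, 4, 4, 4, 4, 6, 6, 6, 4]
swap(7,10) ⇒ [4, 4, 4, 4, 4, 4, 4, 4, 6, 6, 6]; return 7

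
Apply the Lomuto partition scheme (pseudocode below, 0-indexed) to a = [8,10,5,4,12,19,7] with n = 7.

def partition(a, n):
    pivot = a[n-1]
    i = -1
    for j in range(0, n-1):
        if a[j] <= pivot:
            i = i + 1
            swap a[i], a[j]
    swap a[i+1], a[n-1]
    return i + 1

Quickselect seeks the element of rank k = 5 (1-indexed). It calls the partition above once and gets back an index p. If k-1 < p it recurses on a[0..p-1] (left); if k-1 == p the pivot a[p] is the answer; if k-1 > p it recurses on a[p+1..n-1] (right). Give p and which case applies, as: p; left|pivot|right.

pivot = a[6] = 7; i = -1
j=0: a[0]=8 > 7 → no swap
j=1: a[1]=10 > 7 → no swap
j=2: a[2]=5 ≤ 7 → i=0, swap a[0],a[2] → [5,10,8,4,12,19,7]
j=3: a[3]=4 ≤ 7 → i=1, swap a[1],a[3] → [5,4,8,10,12,19,7]
j=4: a[4]=12 > 7 → no swap
j=5: a[5]=19 > 7 → no swap
final swap a[2],a[6] → [5,4,7,10,12,19,8]; return 2
p = 2; k-1 = 4 > 2 ⇒ right

2; right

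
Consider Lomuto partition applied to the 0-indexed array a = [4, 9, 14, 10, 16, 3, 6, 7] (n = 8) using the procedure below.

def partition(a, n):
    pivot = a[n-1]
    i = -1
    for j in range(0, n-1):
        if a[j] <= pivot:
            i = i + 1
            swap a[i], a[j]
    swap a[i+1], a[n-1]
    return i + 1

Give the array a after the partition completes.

pivot=7, i=-1
j=0: 4≤7, i=0, swap(0,0) ⇒ [4, 9, 14, 10, 16, 3, 6, 7]
j=1: 9>7, skip
j=2: 14>7, skip
j=3: 10>7, skip
j=4: 16>7, skip
j=5: 3≤7, i=1, swap(1,5) ⇒ [4, 3, 14, 10, 16, 9, 6, 7]
j=6: 6≤7, i=2, swap(2,6) ⇒ [4, 3, 6, 10, 16, 9, 14, 7]
swap(3,7) ⇒ [4, 3, 6, 7, 16, 9, 14, 10]; return 3

[4, 3, 6, 7, 16, 9, 14, 10]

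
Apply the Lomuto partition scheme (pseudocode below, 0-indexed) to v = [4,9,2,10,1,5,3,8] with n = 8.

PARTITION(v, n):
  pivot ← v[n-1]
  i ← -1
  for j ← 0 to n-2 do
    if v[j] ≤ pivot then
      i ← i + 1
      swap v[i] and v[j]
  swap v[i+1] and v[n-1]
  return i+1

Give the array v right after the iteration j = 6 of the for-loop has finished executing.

pivot = v[7] = 8; i = -1
j=0: v[0]=4 ≤ 8 → i=0, swap v[0],v[0] (no change) → [4,9,2,10,1,5,3,8]
j=1: v[1]=9 > 8 → no swap
j=2: v[2]=2 ≤ 8 → i=1, swap v[1],v[2] → [4,2,9,10,1,5,3,8]
j=3: v[3]=10 > 8 → no swap
j=4: v[4]=1 ≤ 8 → i=2, swap v[2],v[4] → [4,2,1,10,9,5,3,8]
j=5: v[5]=5 ≤ 8 → i=3, swap v[3],v[5] → [4,2,1,5,9,10,3,8]
j=6: v[6]=3 ≤ 8 → i=4, swap v[4],v[6] → [4,2,1,5,3,10,9,8]
(after j=6) v = [4,2,1,5,3,10,9,8]

[4,2,1,5,3,10,9,8]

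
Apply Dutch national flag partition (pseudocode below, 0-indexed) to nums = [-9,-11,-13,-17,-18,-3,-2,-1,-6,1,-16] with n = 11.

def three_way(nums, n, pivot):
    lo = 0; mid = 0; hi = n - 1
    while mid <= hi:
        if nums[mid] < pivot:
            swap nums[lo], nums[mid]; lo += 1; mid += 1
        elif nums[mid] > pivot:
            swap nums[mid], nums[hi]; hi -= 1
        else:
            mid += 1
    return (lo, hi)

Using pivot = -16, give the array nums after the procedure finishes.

[-18,-17,-16,-13,-3,-2,-1,-6,1,-11,-9]

pivot = -16; lo=0, mid=0, hi=10
nums[mid]=-9>-16: swap nums[0],nums[10]; hi=9 → [-16,-11,-13,-17,-18,-3,-2,-1,-6,1,-9]
nums[mid]=-16=-16: mid=1
nums[mid]=-11>-16: swap nums[1],nums[9]; hi=8 → [-16,1,-13,-17,-18,-3,-2,-1,-6,-11,-9]
nums[mid]=1>-16: swap nums[1],nums[8]; hi=7 → [-16,-6,-13,-17,-18,-3,-2,-1,1,-11,-9]
nums[mid]=-6>-16: swap nums[1],nums[7]; hi=6 → [-16,-1,-13,-17,-18,-3,-2,-6,1,-11,-9]
nums[mid]=-1>-16: swap nums[1],nums[6]; hi=5 → [-16,-2,-13,-17,-18,-3,-1,-6,1,-11,-9]
nums[mid]=-2>-16: swap nums[1],nums[5]; hi=4 → [-16,-3,-13,-17,-18,-2,-1,-6,1,-11,-9]
nums[mid]=-3>-16: swap nums[1],nums[4]; hi=3 → [-16,-18,-13,-17,-3,-2,-1,-6,1,-11,-9]
nums[mid]=-18<-16: swap nums[0],nums[1]; lo=1,mid=2 → [-18,-16,-13,-17,-3,-2,-1,-6,1,-11,-9]
nums[mid]=-13>-16: swap nums[2],nums[3]; hi=2 → [-18,-16,-17,-13,-3,-2,-1,-6,1,-11,-9]
nums[mid]=-17<-16: swap nums[1],nums[2]; lo=2,mid=3 → [-18,-17,-16,-13,-3,-2,-1,-6,1,-11,-9]
end: lo=2, hi=2; nums = [-18,-17,-16,-13,-3,-2,-1,-6,1,-11,-9]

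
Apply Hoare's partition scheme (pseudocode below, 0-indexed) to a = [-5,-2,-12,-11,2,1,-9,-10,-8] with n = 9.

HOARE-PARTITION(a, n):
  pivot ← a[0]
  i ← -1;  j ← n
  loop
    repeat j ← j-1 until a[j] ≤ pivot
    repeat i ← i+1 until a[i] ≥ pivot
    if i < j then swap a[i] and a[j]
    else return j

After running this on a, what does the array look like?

pivot = a[0] = -5; i = -1, j = 9
j→8 (a[8]=-8≤-5), i→0 (a[0]=-5≥-5); i<j, swap → [-8,-2,-12,-11,2,1,-9,-10,-5]
j→7 (a[7]=-10≤-5), i→1 (a[1]=-2≥-5); i<j, swap → [-8,-10,-12,-11,2,1,-9,-2,-5]
j→6 (a[6]=-9≤-5), i→4 (a[4]=2≥-5); i<j, swap → [-8,-10,-12,-11,-9,1,2,-2,-5]
j→4, i→5; i≥j, return j=4. a = [-8,-10,-12,-11,-9,1,2,-2,-5]

[-8,-10,-12,-11,-9,1,2,-2,-5]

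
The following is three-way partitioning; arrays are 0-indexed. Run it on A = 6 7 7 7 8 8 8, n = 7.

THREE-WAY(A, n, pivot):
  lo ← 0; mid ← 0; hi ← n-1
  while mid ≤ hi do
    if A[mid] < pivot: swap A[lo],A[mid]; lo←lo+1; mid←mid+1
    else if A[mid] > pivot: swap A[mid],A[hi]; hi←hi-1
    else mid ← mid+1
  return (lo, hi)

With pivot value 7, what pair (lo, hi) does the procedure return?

(1, 3)

pivot = 7; lo=0, mid=0, hi=6
A[mid]=6<7: swap A[0],A[0]; lo=1,mid=1 → 6 7 7 7 8 8 8
A[mid]=7=7: mid=2
A[mid]=7=7: mid=3
A[mid]=7=7: mid=4
A[mid]=8>7: swap A[4],A[6]; hi=5 → 6 7 7 7 8 8 8
A[mid]=8>7: swap A[4],A[5]; hi=4 → 6 7 7 7 8 8 8
A[mid]=8>7: swap A[4],A[4]; hi=3 → 6 7 7 7 8 8 8
end: lo=1, hi=3; A = 6 7 7 7 8 8 8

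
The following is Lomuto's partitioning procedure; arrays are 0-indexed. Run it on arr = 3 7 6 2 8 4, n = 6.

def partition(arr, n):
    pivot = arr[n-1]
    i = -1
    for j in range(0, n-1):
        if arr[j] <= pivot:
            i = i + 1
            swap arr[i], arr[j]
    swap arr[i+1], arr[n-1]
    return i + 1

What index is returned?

2

pivot = arr[5] = 4; i = -1
j=0: arr[0]=3 ≤ 4 → i=0, swap arr[0],arr[0] (no change) → 3 7 6 2 8 4
j=1: arr[1]=7 > 4 → no swap
j=2: arr[2]=6 > 4 → no swap
j=3: arr[3]=2 ≤ 4 → i=1, swap arr[1],arr[3] → 3 2 6 7 8 4
j=4: arr[4]=8 > 4 → no swap
final swap arr[2],arr[5] → 3 2 4 7 8 6; return 2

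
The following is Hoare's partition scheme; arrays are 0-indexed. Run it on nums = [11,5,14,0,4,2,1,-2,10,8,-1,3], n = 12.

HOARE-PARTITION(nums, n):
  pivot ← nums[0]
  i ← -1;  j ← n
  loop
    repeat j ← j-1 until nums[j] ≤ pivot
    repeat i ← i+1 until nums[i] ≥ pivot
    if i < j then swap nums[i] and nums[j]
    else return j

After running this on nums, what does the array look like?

pivot=11
j stops at 11 (3), i stops at 0 (11); swap ⇒ [3,5,14,0,4,2,1,-2,10,8,-1,11]
j stops at 10 (-1), i stops at 2 (14); swap ⇒ [3,5,-1,0,4,2,1,-2,10,8,14,11]
j stops at 9, i stops at 10; i≥j ⇒ return 9. nums=[3,5,-1,0,4,2,1,-2,10,8,14,11]

[3,5,-1,0,4,2,1,-2,10,8,14,11]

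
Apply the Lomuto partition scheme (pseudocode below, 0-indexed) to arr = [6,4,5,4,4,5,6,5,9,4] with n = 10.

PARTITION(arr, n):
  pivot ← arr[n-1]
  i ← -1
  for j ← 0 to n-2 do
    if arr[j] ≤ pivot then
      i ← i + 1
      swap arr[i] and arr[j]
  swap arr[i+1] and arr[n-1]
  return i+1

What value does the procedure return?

pivot=4, i=-1
j=0: 6>4, skip
j=1: 4≤4, i=0, swap(0,1) ⇒ [4,6,5,4,4,5,6,5,9,4]
j=2: 5>4, skip
j=3: 4≤4, i=1, swap(1,3) ⇒ [4,4,5,6,4,5,6,5,9,4]
j=4: 4≤4, i=2, swap(2,4) ⇒ [4,4,4,6,5,5,6,5,9,4]
j=5: 5>4, skip
j=6: 6>4, skip
j=7: 5>4, skip
j=8: 9>4, skip
swap(3,9) ⇒ [4,4,4,4,5,5,6,5,9,6]; return 3

3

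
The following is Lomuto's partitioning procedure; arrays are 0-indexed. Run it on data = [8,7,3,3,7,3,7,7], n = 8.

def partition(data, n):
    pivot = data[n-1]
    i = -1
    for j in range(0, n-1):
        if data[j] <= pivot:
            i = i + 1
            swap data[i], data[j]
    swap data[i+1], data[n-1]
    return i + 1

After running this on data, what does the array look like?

[7,3,3,7,3,7,7,8]

pivot = data[7] = 7; i = -1
j=0: data[0]=8 > 7 → no swap
j=1: data[1]=7 ≤ 7 → i=0, swap data[0],data[1] → [7,8,3,3,7,3,7,7]
j=2: data[2]=3 ≤ 7 → i=1, swap data[1],data[2] → [7,3,8,3,7,3,7,7]
j=3: data[3]=3 ≤ 7 → i=2, swap data[2],data[3] → [7,3,3,8,7,3,7,7]
j=4: data[4]=7 ≤ 7 → i=3, swap data[3],data[4] → [7,3,3,7,8,3,7,7]
j=5: data[5]=3 ≤ 7 → i=4, swap data[4],data[5] → [7,3,3,7,3,8,7,7]
j=6: data[6]=7 ≤ 7 → i=5, swap data[5],data[6] → [7,3,3,7,3,7,8,7]
final swap data[6],data[7] → [7,3,3,7,3,7,7,8]; return 6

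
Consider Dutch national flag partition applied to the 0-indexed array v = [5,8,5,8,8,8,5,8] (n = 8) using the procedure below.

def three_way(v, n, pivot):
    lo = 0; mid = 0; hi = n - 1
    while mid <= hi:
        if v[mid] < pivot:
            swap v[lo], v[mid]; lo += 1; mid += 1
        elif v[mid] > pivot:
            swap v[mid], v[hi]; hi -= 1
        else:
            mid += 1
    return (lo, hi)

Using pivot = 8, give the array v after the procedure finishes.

[5,5,5,8,8,8,8,8]

lo=0 mid=0 hi=7
5<8: swap(0,0), lo=1 mid=1 ⇒ [5,8,5,8,8,8,5,8]
8=8: mid=2
5<8: swap(1,2), lo=2 mid=3 ⇒ [5,5,8,8,8,8,5,8]
8=8: mid=4
8=8: mid=5
8=8: mid=6
5<8: swap(2,6), lo=3 mid=7 ⇒ [5,5,5,8,8,8,8,8]
8=8: mid=8
done. lo=3 hi=7; v=[5,5,5,8,8,8,8,8]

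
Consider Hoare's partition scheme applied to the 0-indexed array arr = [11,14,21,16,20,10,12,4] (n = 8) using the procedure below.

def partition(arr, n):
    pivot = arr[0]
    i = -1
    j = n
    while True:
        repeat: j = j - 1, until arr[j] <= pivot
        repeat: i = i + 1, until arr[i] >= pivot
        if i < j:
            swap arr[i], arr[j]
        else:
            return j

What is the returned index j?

pivot=11
j stops at 7 (4), i stops at 0 (11); swap ⇒ [4,14,21,16,20,10,12,11]
j stops at 5 (10), i stops at 1 (14); swap ⇒ [4,10,21,16,20,14,12,11]
j stops at 1, i stops at 2; i≥j ⇒ return 1. arr=[4,10,21,16,20,14,12,11]

1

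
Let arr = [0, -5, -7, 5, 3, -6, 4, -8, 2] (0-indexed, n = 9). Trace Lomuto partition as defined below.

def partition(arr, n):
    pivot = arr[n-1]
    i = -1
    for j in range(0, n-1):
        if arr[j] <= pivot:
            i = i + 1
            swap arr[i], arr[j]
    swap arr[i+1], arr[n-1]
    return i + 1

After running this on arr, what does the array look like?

pivot = arr[8] = 2; i = -1
j=0: arr[0]=0 ≤ 2 → i=0, swap arr[0],arr[0] (no change) → [0, -5, -7, 5, 3, -6, 4, -8, 2]
j=1: arr[1]=-5 ≤ 2 → i=1, swap arr[1],arr[1] (no change) → [0, -5, -7, 5, 3, -6, 4, -8, 2]
j=2: arr[2]=-7 ≤ 2 → i=2, swap arr[2],arr[2] (no change) → [0, -5, -7, 5, 3, -6, 4, -8, 2]
j=3: arr[3]=5 > 2 → no swap
j=4: arr[4]=3 > 2 → no swap
j=5: arr[5]=-6 ≤ 2 → i=3, swap arr[3],arr[5] → [0, -5, -7, -6, 3, 5, 4, -8, 2]
j=6: arr[6]=4 > 2 → no swap
j=7: arr[7]=-8 ≤ 2 → i=4, swap arr[4],arr[7] → [0, -5, -7, -6, -8, 5, 4, 3, 2]
final swap arr[5],arr[8] → [0, -5, -7, -6, -8, 2, 4, 3, 5]; return 5

[0, -5, -7, -6, -8, 2, 4, 3, 5]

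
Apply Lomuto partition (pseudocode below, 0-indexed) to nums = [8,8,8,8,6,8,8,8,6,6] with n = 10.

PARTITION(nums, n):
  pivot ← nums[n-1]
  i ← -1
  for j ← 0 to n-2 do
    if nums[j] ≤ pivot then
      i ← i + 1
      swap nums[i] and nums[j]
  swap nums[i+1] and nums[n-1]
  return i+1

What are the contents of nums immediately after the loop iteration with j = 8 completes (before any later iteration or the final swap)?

[6,6,8,8,8,8,8,8,8,6]

pivot=6, i=-1
j=0: 8>6, skip
j=1: 8>6, skip
j=2: 8>6, skip
j=3: 8>6, skip
j=4: 6≤6, i=0, swap(0,4) ⇒ [6,8,8,8,8,8,8,8,6,6]
j=5: 8>6, skip
j=6: 8>6, skip
j=7: 8>6, skip
j=8: 6≤6, i=1, swap(1,8) ⇒ [6,6,8,8,8,8,8,8,8,6]
(after j=8) nums = [6,6,8,8,8,8,8,8,8,6]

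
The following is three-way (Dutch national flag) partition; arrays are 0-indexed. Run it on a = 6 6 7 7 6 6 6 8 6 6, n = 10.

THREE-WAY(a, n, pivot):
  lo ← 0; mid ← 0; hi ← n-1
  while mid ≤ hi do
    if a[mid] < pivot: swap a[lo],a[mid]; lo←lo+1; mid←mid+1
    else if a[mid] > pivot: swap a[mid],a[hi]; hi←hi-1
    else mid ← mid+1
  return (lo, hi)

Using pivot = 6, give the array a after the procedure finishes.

pivot = 6; lo=0, mid=0, hi=9
a[mid]=6=6: mid=1
a[mid]=6=6: mid=2
a[mid]=7>6: swap a[2],a[9]; hi=8 → 6 6 6 7 6 6 6 8 6 7
a[mid]=6=6: mid=3
a[mid]=7>6: swap a[3],a[8]; hi=7 → 6 6 6 6 6 6 6 8 7 7
a[mid]=6=6: mid=4
a[mid]=6=6: mid=5
a[mid]=6=6: mid=6
a[mid]=6=6: mid=7
a[mid]=8>6: swap a[7],a[7]; hi=6 → 6 6 6 6 6 6 6 8 7 7
end: lo=0, hi=6; a = 6 6 6 6 6 6 6 8 7 7

6 6 6 6 6 6 6 8 7 7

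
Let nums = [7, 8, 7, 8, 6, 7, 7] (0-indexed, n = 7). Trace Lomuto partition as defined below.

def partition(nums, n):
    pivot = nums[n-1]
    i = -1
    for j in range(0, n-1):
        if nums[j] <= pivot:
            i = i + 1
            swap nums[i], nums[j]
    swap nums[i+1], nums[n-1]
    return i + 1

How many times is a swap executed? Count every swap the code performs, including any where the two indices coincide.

5

pivot=7, i=-1
j=0: 7≤7, i=0, swap(0,0) ⇒ [7, 8, 7, 8, 6, 7, 7]
j=1: 8>7, skip
j=2: 7≤7, i=1, swap(1,2) ⇒ [7, 7, 8, 8, 6, 7, 7]
j=3: 8>7, skip
j=4: 6≤7, i=2, swap(2,4) ⇒ [7, 7, 6, 8, 8, 7, 7]
j=5: 7≤7, i=3, swap(3,5) ⇒ [7, 7, 6, 7, 8, 8, 7]
swap(4,6) ⇒ [7, 7, 6, 7, 7, 8, 8]; return 4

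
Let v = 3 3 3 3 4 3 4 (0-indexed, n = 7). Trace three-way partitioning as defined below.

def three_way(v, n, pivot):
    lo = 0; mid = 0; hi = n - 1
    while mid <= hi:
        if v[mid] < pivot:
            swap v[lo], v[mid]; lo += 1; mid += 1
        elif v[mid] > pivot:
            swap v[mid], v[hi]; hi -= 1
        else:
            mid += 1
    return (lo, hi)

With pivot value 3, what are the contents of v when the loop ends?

3 3 3 3 3 4 4

lo=0 mid=0 hi=6
3=3: mid=1
3=3: mid=2
3=3: mid=3
3=3: mid=4
4>3: swap(4,6), hi=5 ⇒ 3 3 3 3 4 3 4
4>3: swap(4,5), hi=4 ⇒ 3 3 3 3 3 4 4
3=3: mid=5
done. lo=0 hi=4; v=3 3 3 3 3 4 4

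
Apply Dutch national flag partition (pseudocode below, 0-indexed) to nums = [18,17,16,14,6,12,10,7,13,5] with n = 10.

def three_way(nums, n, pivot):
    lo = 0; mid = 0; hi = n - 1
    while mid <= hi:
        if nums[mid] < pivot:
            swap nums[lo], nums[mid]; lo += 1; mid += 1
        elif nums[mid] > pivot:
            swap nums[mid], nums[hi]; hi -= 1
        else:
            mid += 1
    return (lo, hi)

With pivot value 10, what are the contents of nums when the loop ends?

pivot = 10; lo=0, mid=0, hi=9
nums[mid]=18>10: swap nums[0],nums[9]; hi=8 → [5,17,16,14,6,12,10,7,13,18]
nums[mid]=5<10: swap nums[0],nums[0]; lo=1,mid=1 → [5,17,16,14,6,12,10,7,13,18]
nums[mid]=17>10: swap nums[1],nums[8]; hi=7 → [5,13,16,14,6,12,10,7,17,18]
nums[mid]=13>10: swap nums[1],nums[7]; hi=6 → [5,7,16,14,6,12,10,13,17,18]
nums[mid]=7<10: swap nums[1],nums[1]; lo=2,mid=2 → [5,7,16,14,6,12,10,13,17,18]
nums[mid]=16>10: swap nums[2],nums[6]; hi=5 → [5,7,10,14,6,12,16,13,17,18]
nums[mid]=10=10: mid=3
nums[mid]=14>10: swap nums[3],nums[5]; hi=4 → [5,7,10,12,6,14,16,13,17,18]
nums[mid]=12>10: swap nums[3],nums[4]; hi=3 → [5,7,10,6,12,14,16,13,17,18]
nums[mid]=6<10: swap nums[2],nums[3]; lo=3,mid=4 → [5,7,6,10,12,14,16,13,17,18]
end: lo=3, hi=3; nums = [5,7,6,10,12,14,16,13,17,18]

[5,7,6,10,12,14,16,13,17,18]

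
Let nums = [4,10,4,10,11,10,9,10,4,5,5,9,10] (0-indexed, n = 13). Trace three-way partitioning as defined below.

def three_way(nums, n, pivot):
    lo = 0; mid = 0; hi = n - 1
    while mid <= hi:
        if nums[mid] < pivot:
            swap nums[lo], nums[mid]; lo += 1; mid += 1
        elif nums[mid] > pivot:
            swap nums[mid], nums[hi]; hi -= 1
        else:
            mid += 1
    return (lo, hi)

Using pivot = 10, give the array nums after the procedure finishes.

lo=0 mid=0 hi=12
4<10: swap(0,0), lo=1 mid=1 ⇒ [4,10,4,10,11,10,9,10,4,5,5,9,10]
10=10: mid=2
4<10: swap(1,2), lo=2 mid=3 ⇒ [4,4,10,10,11,10,9,10,4,5,5,9,10]
10=10: mid=4
11>10: swap(4,12), hi=11 ⇒ [4,4,10,10,10,10,9,10,4,5,5,9,11]
10=10: mid=5
10=10: mid=6
9<10: swap(2,6), lo=3 mid=7 ⇒ [4,4,9,10,10,10,10,10,4,5,5,9,11]
10=10: mid=8
4<10: swap(3,8), lo=4 mid=9 ⇒ [4,4,9,4,10,10,10,10,10,5,5,9,11]
5<10: swap(4,9), lo=5 mid=10 ⇒ [4,4,9,4,5,10,10,10,10,10,5,9,11]
5<10: swap(5,10), lo=6 mid=11 ⇒ [4,4,9,4,5,5,10,10,10,10,10,9,11]
9<10: swap(6,11), lo=7 mid=12 ⇒ [4,4,9,4,5,5,9,10,10,10,10,10,11]
done. lo=7 hi=11; nums=[4,4,9,4,5,5,9,10,10,10,10,10,11]

[4,4,9,4,5,5,9,10,10,10,10,10,11]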